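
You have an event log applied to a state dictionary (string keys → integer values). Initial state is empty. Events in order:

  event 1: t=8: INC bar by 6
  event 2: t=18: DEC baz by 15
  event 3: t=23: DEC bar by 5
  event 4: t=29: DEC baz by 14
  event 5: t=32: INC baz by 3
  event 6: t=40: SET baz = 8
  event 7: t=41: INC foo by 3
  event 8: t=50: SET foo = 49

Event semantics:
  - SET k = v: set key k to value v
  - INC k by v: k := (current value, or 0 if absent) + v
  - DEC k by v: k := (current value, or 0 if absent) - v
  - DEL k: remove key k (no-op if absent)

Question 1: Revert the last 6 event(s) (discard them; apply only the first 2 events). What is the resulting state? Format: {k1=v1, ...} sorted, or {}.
Keep first 2 events (discard last 6):
  after event 1 (t=8: INC bar by 6): {bar=6}
  after event 2 (t=18: DEC baz by 15): {bar=6, baz=-15}

Answer: {bar=6, baz=-15}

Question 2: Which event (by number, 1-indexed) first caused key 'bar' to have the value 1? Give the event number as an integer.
Answer: 3

Derivation:
Looking for first event where bar becomes 1:
  event 1: bar = 6
  event 2: bar = 6
  event 3: bar 6 -> 1  <-- first match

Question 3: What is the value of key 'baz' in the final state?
Answer: 8

Derivation:
Track key 'baz' through all 8 events:
  event 1 (t=8: INC bar by 6): baz unchanged
  event 2 (t=18: DEC baz by 15): baz (absent) -> -15
  event 3 (t=23: DEC bar by 5): baz unchanged
  event 4 (t=29: DEC baz by 14): baz -15 -> -29
  event 5 (t=32: INC baz by 3): baz -29 -> -26
  event 6 (t=40: SET baz = 8): baz -26 -> 8
  event 7 (t=41: INC foo by 3): baz unchanged
  event 8 (t=50: SET foo = 49): baz unchanged
Final: baz = 8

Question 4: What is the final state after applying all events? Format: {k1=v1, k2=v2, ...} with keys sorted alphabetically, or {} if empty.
  after event 1 (t=8: INC bar by 6): {bar=6}
  after event 2 (t=18: DEC baz by 15): {bar=6, baz=-15}
  after event 3 (t=23: DEC bar by 5): {bar=1, baz=-15}
  after event 4 (t=29: DEC baz by 14): {bar=1, baz=-29}
  after event 5 (t=32: INC baz by 3): {bar=1, baz=-26}
  after event 6 (t=40: SET baz = 8): {bar=1, baz=8}
  after event 7 (t=41: INC foo by 3): {bar=1, baz=8, foo=3}
  after event 8 (t=50: SET foo = 49): {bar=1, baz=8, foo=49}

Answer: {bar=1, baz=8, foo=49}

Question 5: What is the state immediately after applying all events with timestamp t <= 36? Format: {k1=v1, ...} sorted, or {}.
Answer: {bar=1, baz=-26}

Derivation:
Apply events with t <= 36 (5 events):
  after event 1 (t=8: INC bar by 6): {bar=6}
  after event 2 (t=18: DEC baz by 15): {bar=6, baz=-15}
  after event 3 (t=23: DEC bar by 5): {bar=1, baz=-15}
  after event 4 (t=29: DEC baz by 14): {bar=1, baz=-29}
  after event 5 (t=32: INC baz by 3): {bar=1, baz=-26}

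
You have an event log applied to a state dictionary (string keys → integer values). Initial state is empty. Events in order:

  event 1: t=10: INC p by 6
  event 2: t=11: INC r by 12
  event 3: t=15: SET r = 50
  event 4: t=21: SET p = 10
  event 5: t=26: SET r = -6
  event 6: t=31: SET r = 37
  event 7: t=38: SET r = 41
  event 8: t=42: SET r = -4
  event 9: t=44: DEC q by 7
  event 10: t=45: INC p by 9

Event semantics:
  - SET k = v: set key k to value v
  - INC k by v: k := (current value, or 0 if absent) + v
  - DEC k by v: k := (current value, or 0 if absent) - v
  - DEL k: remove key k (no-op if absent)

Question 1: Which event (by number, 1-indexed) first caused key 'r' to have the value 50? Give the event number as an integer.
Looking for first event where r becomes 50:
  event 2: r = 12
  event 3: r 12 -> 50  <-- first match

Answer: 3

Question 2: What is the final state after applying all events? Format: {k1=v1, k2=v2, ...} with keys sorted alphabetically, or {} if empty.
  after event 1 (t=10: INC p by 6): {p=6}
  after event 2 (t=11: INC r by 12): {p=6, r=12}
  after event 3 (t=15: SET r = 50): {p=6, r=50}
  after event 4 (t=21: SET p = 10): {p=10, r=50}
  after event 5 (t=26: SET r = -6): {p=10, r=-6}
  after event 6 (t=31: SET r = 37): {p=10, r=37}
  after event 7 (t=38: SET r = 41): {p=10, r=41}
  after event 8 (t=42: SET r = -4): {p=10, r=-4}
  after event 9 (t=44: DEC q by 7): {p=10, q=-7, r=-4}
  after event 10 (t=45: INC p by 9): {p=19, q=-7, r=-4}

Answer: {p=19, q=-7, r=-4}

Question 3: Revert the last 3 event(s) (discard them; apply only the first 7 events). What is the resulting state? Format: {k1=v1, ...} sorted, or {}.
Keep first 7 events (discard last 3):
  after event 1 (t=10: INC p by 6): {p=6}
  after event 2 (t=11: INC r by 12): {p=6, r=12}
  after event 3 (t=15: SET r = 50): {p=6, r=50}
  after event 4 (t=21: SET p = 10): {p=10, r=50}
  after event 5 (t=26: SET r = -6): {p=10, r=-6}
  after event 6 (t=31: SET r = 37): {p=10, r=37}
  after event 7 (t=38: SET r = 41): {p=10, r=41}

Answer: {p=10, r=41}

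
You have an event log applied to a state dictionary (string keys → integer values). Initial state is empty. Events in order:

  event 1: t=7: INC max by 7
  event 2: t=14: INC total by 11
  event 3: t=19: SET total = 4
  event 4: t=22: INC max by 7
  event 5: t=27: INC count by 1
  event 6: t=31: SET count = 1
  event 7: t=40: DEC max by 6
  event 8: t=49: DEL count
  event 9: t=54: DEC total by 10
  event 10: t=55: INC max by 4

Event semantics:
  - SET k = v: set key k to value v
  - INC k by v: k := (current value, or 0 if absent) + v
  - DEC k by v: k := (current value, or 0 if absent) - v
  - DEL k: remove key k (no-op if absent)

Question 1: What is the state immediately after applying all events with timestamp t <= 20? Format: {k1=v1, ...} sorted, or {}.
Apply events with t <= 20 (3 events):
  after event 1 (t=7: INC max by 7): {max=7}
  after event 2 (t=14: INC total by 11): {max=7, total=11}
  after event 3 (t=19: SET total = 4): {max=7, total=4}

Answer: {max=7, total=4}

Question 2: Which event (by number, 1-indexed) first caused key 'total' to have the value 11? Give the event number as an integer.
Answer: 2

Derivation:
Looking for first event where total becomes 11:
  event 2: total (absent) -> 11  <-- first match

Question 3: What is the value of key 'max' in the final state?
Track key 'max' through all 10 events:
  event 1 (t=7: INC max by 7): max (absent) -> 7
  event 2 (t=14: INC total by 11): max unchanged
  event 3 (t=19: SET total = 4): max unchanged
  event 4 (t=22: INC max by 7): max 7 -> 14
  event 5 (t=27: INC count by 1): max unchanged
  event 6 (t=31: SET count = 1): max unchanged
  event 7 (t=40: DEC max by 6): max 14 -> 8
  event 8 (t=49: DEL count): max unchanged
  event 9 (t=54: DEC total by 10): max unchanged
  event 10 (t=55: INC max by 4): max 8 -> 12
Final: max = 12

Answer: 12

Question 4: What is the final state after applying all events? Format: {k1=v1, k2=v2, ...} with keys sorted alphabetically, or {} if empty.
Answer: {max=12, total=-6}

Derivation:
  after event 1 (t=7: INC max by 7): {max=7}
  after event 2 (t=14: INC total by 11): {max=7, total=11}
  after event 3 (t=19: SET total = 4): {max=7, total=4}
  after event 4 (t=22: INC max by 7): {max=14, total=4}
  after event 5 (t=27: INC count by 1): {count=1, max=14, total=4}
  after event 6 (t=31: SET count = 1): {count=1, max=14, total=4}
  after event 7 (t=40: DEC max by 6): {count=1, max=8, total=4}
  after event 8 (t=49: DEL count): {max=8, total=4}
  after event 9 (t=54: DEC total by 10): {max=8, total=-6}
  after event 10 (t=55: INC max by 4): {max=12, total=-6}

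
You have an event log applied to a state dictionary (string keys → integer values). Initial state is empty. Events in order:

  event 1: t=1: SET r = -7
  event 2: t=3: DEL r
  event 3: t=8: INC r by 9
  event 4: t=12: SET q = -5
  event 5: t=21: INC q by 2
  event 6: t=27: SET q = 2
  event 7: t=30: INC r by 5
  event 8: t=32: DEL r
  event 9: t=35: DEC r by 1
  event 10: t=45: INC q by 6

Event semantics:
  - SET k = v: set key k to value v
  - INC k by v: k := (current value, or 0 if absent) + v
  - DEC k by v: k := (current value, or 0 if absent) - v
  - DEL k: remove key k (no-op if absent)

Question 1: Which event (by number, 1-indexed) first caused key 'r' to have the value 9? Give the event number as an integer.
Answer: 3

Derivation:
Looking for first event where r becomes 9:
  event 1: r = -7
  event 2: r = (absent)
  event 3: r (absent) -> 9  <-- first match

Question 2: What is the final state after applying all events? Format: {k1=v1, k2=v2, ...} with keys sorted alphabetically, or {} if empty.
  after event 1 (t=1: SET r = -7): {r=-7}
  after event 2 (t=3: DEL r): {}
  after event 3 (t=8: INC r by 9): {r=9}
  after event 4 (t=12: SET q = -5): {q=-5, r=9}
  after event 5 (t=21: INC q by 2): {q=-3, r=9}
  after event 6 (t=27: SET q = 2): {q=2, r=9}
  after event 7 (t=30: INC r by 5): {q=2, r=14}
  after event 8 (t=32: DEL r): {q=2}
  after event 9 (t=35: DEC r by 1): {q=2, r=-1}
  after event 10 (t=45: INC q by 6): {q=8, r=-1}

Answer: {q=8, r=-1}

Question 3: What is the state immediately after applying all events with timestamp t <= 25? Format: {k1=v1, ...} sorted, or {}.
Answer: {q=-3, r=9}

Derivation:
Apply events with t <= 25 (5 events):
  after event 1 (t=1: SET r = -7): {r=-7}
  after event 2 (t=3: DEL r): {}
  after event 3 (t=8: INC r by 9): {r=9}
  after event 4 (t=12: SET q = -5): {q=-5, r=9}
  after event 5 (t=21: INC q by 2): {q=-3, r=9}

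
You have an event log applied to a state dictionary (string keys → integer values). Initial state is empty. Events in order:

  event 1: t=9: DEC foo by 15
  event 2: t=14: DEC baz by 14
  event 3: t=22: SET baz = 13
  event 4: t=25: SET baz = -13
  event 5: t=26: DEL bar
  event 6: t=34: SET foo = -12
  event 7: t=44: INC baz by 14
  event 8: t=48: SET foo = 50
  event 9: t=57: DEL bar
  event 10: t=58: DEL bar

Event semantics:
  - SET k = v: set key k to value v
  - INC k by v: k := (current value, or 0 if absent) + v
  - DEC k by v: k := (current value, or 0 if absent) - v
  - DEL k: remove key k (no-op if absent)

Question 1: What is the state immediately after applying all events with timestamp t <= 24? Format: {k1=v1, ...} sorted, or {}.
Answer: {baz=13, foo=-15}

Derivation:
Apply events with t <= 24 (3 events):
  after event 1 (t=9: DEC foo by 15): {foo=-15}
  after event 2 (t=14: DEC baz by 14): {baz=-14, foo=-15}
  after event 3 (t=22: SET baz = 13): {baz=13, foo=-15}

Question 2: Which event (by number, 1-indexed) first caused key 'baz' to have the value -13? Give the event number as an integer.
Looking for first event where baz becomes -13:
  event 2: baz = -14
  event 3: baz = 13
  event 4: baz 13 -> -13  <-- first match

Answer: 4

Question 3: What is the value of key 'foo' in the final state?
Track key 'foo' through all 10 events:
  event 1 (t=9: DEC foo by 15): foo (absent) -> -15
  event 2 (t=14: DEC baz by 14): foo unchanged
  event 3 (t=22: SET baz = 13): foo unchanged
  event 4 (t=25: SET baz = -13): foo unchanged
  event 5 (t=26: DEL bar): foo unchanged
  event 6 (t=34: SET foo = -12): foo -15 -> -12
  event 7 (t=44: INC baz by 14): foo unchanged
  event 8 (t=48: SET foo = 50): foo -12 -> 50
  event 9 (t=57: DEL bar): foo unchanged
  event 10 (t=58: DEL bar): foo unchanged
Final: foo = 50

Answer: 50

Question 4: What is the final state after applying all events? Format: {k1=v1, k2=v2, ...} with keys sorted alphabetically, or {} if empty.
Answer: {baz=1, foo=50}

Derivation:
  after event 1 (t=9: DEC foo by 15): {foo=-15}
  after event 2 (t=14: DEC baz by 14): {baz=-14, foo=-15}
  after event 3 (t=22: SET baz = 13): {baz=13, foo=-15}
  after event 4 (t=25: SET baz = -13): {baz=-13, foo=-15}
  after event 5 (t=26: DEL bar): {baz=-13, foo=-15}
  after event 6 (t=34: SET foo = -12): {baz=-13, foo=-12}
  after event 7 (t=44: INC baz by 14): {baz=1, foo=-12}
  after event 8 (t=48: SET foo = 50): {baz=1, foo=50}
  after event 9 (t=57: DEL bar): {baz=1, foo=50}
  after event 10 (t=58: DEL bar): {baz=1, foo=50}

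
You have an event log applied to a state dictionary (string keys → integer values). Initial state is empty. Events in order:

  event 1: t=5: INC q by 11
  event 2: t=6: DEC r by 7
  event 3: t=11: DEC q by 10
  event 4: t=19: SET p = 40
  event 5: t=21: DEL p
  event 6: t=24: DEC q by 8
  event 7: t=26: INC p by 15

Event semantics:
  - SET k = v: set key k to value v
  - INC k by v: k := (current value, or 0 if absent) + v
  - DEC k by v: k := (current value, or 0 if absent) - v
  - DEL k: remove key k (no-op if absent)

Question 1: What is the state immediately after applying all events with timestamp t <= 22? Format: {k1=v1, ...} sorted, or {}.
Apply events with t <= 22 (5 events):
  after event 1 (t=5: INC q by 11): {q=11}
  after event 2 (t=6: DEC r by 7): {q=11, r=-7}
  after event 3 (t=11: DEC q by 10): {q=1, r=-7}
  after event 4 (t=19: SET p = 40): {p=40, q=1, r=-7}
  after event 5 (t=21: DEL p): {q=1, r=-7}

Answer: {q=1, r=-7}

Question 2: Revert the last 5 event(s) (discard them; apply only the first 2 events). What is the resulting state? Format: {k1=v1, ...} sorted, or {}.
Keep first 2 events (discard last 5):
  after event 1 (t=5: INC q by 11): {q=11}
  after event 2 (t=6: DEC r by 7): {q=11, r=-7}

Answer: {q=11, r=-7}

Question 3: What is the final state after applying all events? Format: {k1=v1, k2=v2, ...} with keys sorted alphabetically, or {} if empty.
  after event 1 (t=5: INC q by 11): {q=11}
  after event 2 (t=6: DEC r by 7): {q=11, r=-7}
  after event 3 (t=11: DEC q by 10): {q=1, r=-7}
  after event 4 (t=19: SET p = 40): {p=40, q=1, r=-7}
  after event 5 (t=21: DEL p): {q=1, r=-7}
  after event 6 (t=24: DEC q by 8): {q=-7, r=-7}
  after event 7 (t=26: INC p by 15): {p=15, q=-7, r=-7}

Answer: {p=15, q=-7, r=-7}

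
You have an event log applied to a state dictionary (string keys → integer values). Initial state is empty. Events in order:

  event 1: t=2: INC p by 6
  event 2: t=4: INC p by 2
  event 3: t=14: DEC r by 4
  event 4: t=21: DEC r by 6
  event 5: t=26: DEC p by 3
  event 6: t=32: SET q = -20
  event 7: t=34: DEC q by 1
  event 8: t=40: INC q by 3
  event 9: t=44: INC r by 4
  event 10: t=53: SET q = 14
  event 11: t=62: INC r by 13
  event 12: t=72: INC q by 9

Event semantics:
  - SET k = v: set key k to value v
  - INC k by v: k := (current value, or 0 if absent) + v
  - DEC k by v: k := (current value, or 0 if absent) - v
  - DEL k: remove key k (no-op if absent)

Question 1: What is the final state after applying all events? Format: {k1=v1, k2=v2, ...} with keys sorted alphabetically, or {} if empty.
  after event 1 (t=2: INC p by 6): {p=6}
  after event 2 (t=4: INC p by 2): {p=8}
  after event 3 (t=14: DEC r by 4): {p=8, r=-4}
  after event 4 (t=21: DEC r by 6): {p=8, r=-10}
  after event 5 (t=26: DEC p by 3): {p=5, r=-10}
  after event 6 (t=32: SET q = -20): {p=5, q=-20, r=-10}
  after event 7 (t=34: DEC q by 1): {p=5, q=-21, r=-10}
  after event 8 (t=40: INC q by 3): {p=5, q=-18, r=-10}
  after event 9 (t=44: INC r by 4): {p=5, q=-18, r=-6}
  after event 10 (t=53: SET q = 14): {p=5, q=14, r=-6}
  after event 11 (t=62: INC r by 13): {p=5, q=14, r=7}
  after event 12 (t=72: INC q by 9): {p=5, q=23, r=7}

Answer: {p=5, q=23, r=7}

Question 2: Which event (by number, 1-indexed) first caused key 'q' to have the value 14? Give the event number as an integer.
Looking for first event where q becomes 14:
  event 6: q = -20
  event 7: q = -21
  event 8: q = -18
  event 9: q = -18
  event 10: q -18 -> 14  <-- first match

Answer: 10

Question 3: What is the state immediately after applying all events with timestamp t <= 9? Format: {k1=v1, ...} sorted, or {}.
Answer: {p=8}

Derivation:
Apply events with t <= 9 (2 events):
  after event 1 (t=2: INC p by 6): {p=6}
  after event 2 (t=4: INC p by 2): {p=8}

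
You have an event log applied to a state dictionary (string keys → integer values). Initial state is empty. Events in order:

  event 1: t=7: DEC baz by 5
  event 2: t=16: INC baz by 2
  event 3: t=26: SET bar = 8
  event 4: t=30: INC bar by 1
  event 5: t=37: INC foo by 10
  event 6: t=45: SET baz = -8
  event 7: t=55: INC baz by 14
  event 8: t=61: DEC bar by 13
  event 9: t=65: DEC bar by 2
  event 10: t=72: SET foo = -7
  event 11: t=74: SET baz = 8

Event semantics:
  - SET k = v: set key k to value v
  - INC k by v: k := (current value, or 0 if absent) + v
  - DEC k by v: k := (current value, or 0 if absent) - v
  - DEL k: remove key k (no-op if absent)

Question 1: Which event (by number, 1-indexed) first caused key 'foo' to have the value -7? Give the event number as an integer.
Answer: 10

Derivation:
Looking for first event where foo becomes -7:
  event 5: foo = 10
  event 6: foo = 10
  event 7: foo = 10
  event 8: foo = 10
  event 9: foo = 10
  event 10: foo 10 -> -7  <-- first match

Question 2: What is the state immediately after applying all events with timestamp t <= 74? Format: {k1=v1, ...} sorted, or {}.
Answer: {bar=-6, baz=8, foo=-7}

Derivation:
Apply events with t <= 74 (11 events):
  after event 1 (t=7: DEC baz by 5): {baz=-5}
  after event 2 (t=16: INC baz by 2): {baz=-3}
  after event 3 (t=26: SET bar = 8): {bar=8, baz=-3}
  after event 4 (t=30: INC bar by 1): {bar=9, baz=-3}
  after event 5 (t=37: INC foo by 10): {bar=9, baz=-3, foo=10}
  after event 6 (t=45: SET baz = -8): {bar=9, baz=-8, foo=10}
  after event 7 (t=55: INC baz by 14): {bar=9, baz=6, foo=10}
  after event 8 (t=61: DEC bar by 13): {bar=-4, baz=6, foo=10}
  after event 9 (t=65: DEC bar by 2): {bar=-6, baz=6, foo=10}
  after event 10 (t=72: SET foo = -7): {bar=-6, baz=6, foo=-7}
  after event 11 (t=74: SET baz = 8): {bar=-6, baz=8, foo=-7}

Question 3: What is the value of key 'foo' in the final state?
Track key 'foo' through all 11 events:
  event 1 (t=7: DEC baz by 5): foo unchanged
  event 2 (t=16: INC baz by 2): foo unchanged
  event 3 (t=26: SET bar = 8): foo unchanged
  event 4 (t=30: INC bar by 1): foo unchanged
  event 5 (t=37: INC foo by 10): foo (absent) -> 10
  event 6 (t=45: SET baz = -8): foo unchanged
  event 7 (t=55: INC baz by 14): foo unchanged
  event 8 (t=61: DEC bar by 13): foo unchanged
  event 9 (t=65: DEC bar by 2): foo unchanged
  event 10 (t=72: SET foo = -7): foo 10 -> -7
  event 11 (t=74: SET baz = 8): foo unchanged
Final: foo = -7

Answer: -7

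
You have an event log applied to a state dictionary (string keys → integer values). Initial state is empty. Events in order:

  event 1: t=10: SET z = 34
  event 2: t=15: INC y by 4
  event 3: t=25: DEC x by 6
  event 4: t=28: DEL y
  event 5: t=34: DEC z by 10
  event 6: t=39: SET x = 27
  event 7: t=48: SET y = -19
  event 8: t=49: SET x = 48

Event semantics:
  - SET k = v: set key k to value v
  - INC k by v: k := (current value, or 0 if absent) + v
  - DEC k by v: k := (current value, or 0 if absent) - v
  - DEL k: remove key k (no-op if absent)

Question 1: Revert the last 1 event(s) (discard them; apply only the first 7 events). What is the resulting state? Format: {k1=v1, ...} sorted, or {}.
Answer: {x=27, y=-19, z=24}

Derivation:
Keep first 7 events (discard last 1):
  after event 1 (t=10: SET z = 34): {z=34}
  after event 2 (t=15: INC y by 4): {y=4, z=34}
  after event 3 (t=25: DEC x by 6): {x=-6, y=4, z=34}
  after event 4 (t=28: DEL y): {x=-6, z=34}
  after event 5 (t=34: DEC z by 10): {x=-6, z=24}
  after event 6 (t=39: SET x = 27): {x=27, z=24}
  after event 7 (t=48: SET y = -19): {x=27, y=-19, z=24}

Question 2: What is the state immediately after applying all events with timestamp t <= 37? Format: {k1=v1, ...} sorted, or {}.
Answer: {x=-6, z=24}

Derivation:
Apply events with t <= 37 (5 events):
  after event 1 (t=10: SET z = 34): {z=34}
  after event 2 (t=15: INC y by 4): {y=4, z=34}
  after event 3 (t=25: DEC x by 6): {x=-6, y=4, z=34}
  after event 4 (t=28: DEL y): {x=-6, z=34}
  after event 5 (t=34: DEC z by 10): {x=-6, z=24}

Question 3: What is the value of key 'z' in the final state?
Track key 'z' through all 8 events:
  event 1 (t=10: SET z = 34): z (absent) -> 34
  event 2 (t=15: INC y by 4): z unchanged
  event 3 (t=25: DEC x by 6): z unchanged
  event 4 (t=28: DEL y): z unchanged
  event 5 (t=34: DEC z by 10): z 34 -> 24
  event 6 (t=39: SET x = 27): z unchanged
  event 7 (t=48: SET y = -19): z unchanged
  event 8 (t=49: SET x = 48): z unchanged
Final: z = 24

Answer: 24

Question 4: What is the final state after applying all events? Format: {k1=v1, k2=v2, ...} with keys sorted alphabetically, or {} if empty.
Answer: {x=48, y=-19, z=24}

Derivation:
  after event 1 (t=10: SET z = 34): {z=34}
  after event 2 (t=15: INC y by 4): {y=4, z=34}
  after event 3 (t=25: DEC x by 6): {x=-6, y=4, z=34}
  after event 4 (t=28: DEL y): {x=-6, z=34}
  after event 5 (t=34: DEC z by 10): {x=-6, z=24}
  after event 6 (t=39: SET x = 27): {x=27, z=24}
  after event 7 (t=48: SET y = -19): {x=27, y=-19, z=24}
  after event 8 (t=49: SET x = 48): {x=48, y=-19, z=24}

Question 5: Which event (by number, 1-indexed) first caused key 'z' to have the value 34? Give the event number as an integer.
Looking for first event where z becomes 34:
  event 1: z (absent) -> 34  <-- first match

Answer: 1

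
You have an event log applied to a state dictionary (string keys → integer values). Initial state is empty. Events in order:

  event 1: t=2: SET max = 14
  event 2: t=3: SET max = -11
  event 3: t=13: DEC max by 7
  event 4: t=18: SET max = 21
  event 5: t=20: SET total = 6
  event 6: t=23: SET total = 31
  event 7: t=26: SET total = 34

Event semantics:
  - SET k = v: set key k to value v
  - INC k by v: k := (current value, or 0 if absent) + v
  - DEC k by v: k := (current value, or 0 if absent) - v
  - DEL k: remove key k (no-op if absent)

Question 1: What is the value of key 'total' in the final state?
Track key 'total' through all 7 events:
  event 1 (t=2: SET max = 14): total unchanged
  event 2 (t=3: SET max = -11): total unchanged
  event 3 (t=13: DEC max by 7): total unchanged
  event 4 (t=18: SET max = 21): total unchanged
  event 5 (t=20: SET total = 6): total (absent) -> 6
  event 6 (t=23: SET total = 31): total 6 -> 31
  event 7 (t=26: SET total = 34): total 31 -> 34
Final: total = 34

Answer: 34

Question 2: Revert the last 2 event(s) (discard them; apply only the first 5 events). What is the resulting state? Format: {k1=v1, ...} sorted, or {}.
Keep first 5 events (discard last 2):
  after event 1 (t=2: SET max = 14): {max=14}
  after event 2 (t=3: SET max = -11): {max=-11}
  after event 3 (t=13: DEC max by 7): {max=-18}
  after event 4 (t=18: SET max = 21): {max=21}
  after event 5 (t=20: SET total = 6): {max=21, total=6}

Answer: {max=21, total=6}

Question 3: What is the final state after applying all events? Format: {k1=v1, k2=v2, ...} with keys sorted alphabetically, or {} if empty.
Answer: {max=21, total=34}

Derivation:
  after event 1 (t=2: SET max = 14): {max=14}
  after event 2 (t=3: SET max = -11): {max=-11}
  after event 3 (t=13: DEC max by 7): {max=-18}
  after event 4 (t=18: SET max = 21): {max=21}
  after event 5 (t=20: SET total = 6): {max=21, total=6}
  after event 6 (t=23: SET total = 31): {max=21, total=31}
  after event 7 (t=26: SET total = 34): {max=21, total=34}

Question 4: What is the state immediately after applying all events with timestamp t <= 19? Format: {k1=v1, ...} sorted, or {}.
Apply events with t <= 19 (4 events):
  after event 1 (t=2: SET max = 14): {max=14}
  after event 2 (t=3: SET max = -11): {max=-11}
  after event 3 (t=13: DEC max by 7): {max=-18}
  after event 4 (t=18: SET max = 21): {max=21}

Answer: {max=21}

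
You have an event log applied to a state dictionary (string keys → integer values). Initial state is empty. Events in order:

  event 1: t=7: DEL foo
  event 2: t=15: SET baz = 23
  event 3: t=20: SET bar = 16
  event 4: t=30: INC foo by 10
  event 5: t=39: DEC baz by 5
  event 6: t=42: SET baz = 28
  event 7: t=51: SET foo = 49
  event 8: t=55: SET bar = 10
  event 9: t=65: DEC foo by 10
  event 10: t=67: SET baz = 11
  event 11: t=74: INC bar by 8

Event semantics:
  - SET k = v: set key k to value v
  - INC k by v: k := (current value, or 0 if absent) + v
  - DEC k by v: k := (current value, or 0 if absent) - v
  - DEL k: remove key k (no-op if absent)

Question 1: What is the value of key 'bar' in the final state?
Answer: 18

Derivation:
Track key 'bar' through all 11 events:
  event 1 (t=7: DEL foo): bar unchanged
  event 2 (t=15: SET baz = 23): bar unchanged
  event 3 (t=20: SET bar = 16): bar (absent) -> 16
  event 4 (t=30: INC foo by 10): bar unchanged
  event 5 (t=39: DEC baz by 5): bar unchanged
  event 6 (t=42: SET baz = 28): bar unchanged
  event 7 (t=51: SET foo = 49): bar unchanged
  event 8 (t=55: SET bar = 10): bar 16 -> 10
  event 9 (t=65: DEC foo by 10): bar unchanged
  event 10 (t=67: SET baz = 11): bar unchanged
  event 11 (t=74: INC bar by 8): bar 10 -> 18
Final: bar = 18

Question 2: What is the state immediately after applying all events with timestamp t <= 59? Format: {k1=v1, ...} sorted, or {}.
Answer: {bar=10, baz=28, foo=49}

Derivation:
Apply events with t <= 59 (8 events):
  after event 1 (t=7: DEL foo): {}
  after event 2 (t=15: SET baz = 23): {baz=23}
  after event 3 (t=20: SET bar = 16): {bar=16, baz=23}
  after event 4 (t=30: INC foo by 10): {bar=16, baz=23, foo=10}
  after event 5 (t=39: DEC baz by 5): {bar=16, baz=18, foo=10}
  after event 6 (t=42: SET baz = 28): {bar=16, baz=28, foo=10}
  after event 7 (t=51: SET foo = 49): {bar=16, baz=28, foo=49}
  after event 8 (t=55: SET bar = 10): {bar=10, baz=28, foo=49}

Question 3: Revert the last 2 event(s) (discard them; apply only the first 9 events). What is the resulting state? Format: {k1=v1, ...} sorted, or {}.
Answer: {bar=10, baz=28, foo=39}

Derivation:
Keep first 9 events (discard last 2):
  after event 1 (t=7: DEL foo): {}
  after event 2 (t=15: SET baz = 23): {baz=23}
  after event 3 (t=20: SET bar = 16): {bar=16, baz=23}
  after event 4 (t=30: INC foo by 10): {bar=16, baz=23, foo=10}
  after event 5 (t=39: DEC baz by 5): {bar=16, baz=18, foo=10}
  after event 6 (t=42: SET baz = 28): {bar=16, baz=28, foo=10}
  after event 7 (t=51: SET foo = 49): {bar=16, baz=28, foo=49}
  after event 8 (t=55: SET bar = 10): {bar=10, baz=28, foo=49}
  after event 9 (t=65: DEC foo by 10): {bar=10, baz=28, foo=39}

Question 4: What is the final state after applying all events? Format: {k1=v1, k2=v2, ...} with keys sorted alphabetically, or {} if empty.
Answer: {bar=18, baz=11, foo=39}

Derivation:
  after event 1 (t=7: DEL foo): {}
  after event 2 (t=15: SET baz = 23): {baz=23}
  after event 3 (t=20: SET bar = 16): {bar=16, baz=23}
  after event 4 (t=30: INC foo by 10): {bar=16, baz=23, foo=10}
  after event 5 (t=39: DEC baz by 5): {bar=16, baz=18, foo=10}
  after event 6 (t=42: SET baz = 28): {bar=16, baz=28, foo=10}
  after event 7 (t=51: SET foo = 49): {bar=16, baz=28, foo=49}
  after event 8 (t=55: SET bar = 10): {bar=10, baz=28, foo=49}
  after event 9 (t=65: DEC foo by 10): {bar=10, baz=28, foo=39}
  after event 10 (t=67: SET baz = 11): {bar=10, baz=11, foo=39}
  after event 11 (t=74: INC bar by 8): {bar=18, baz=11, foo=39}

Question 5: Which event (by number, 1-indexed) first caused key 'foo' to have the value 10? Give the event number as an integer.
Answer: 4

Derivation:
Looking for first event where foo becomes 10:
  event 4: foo (absent) -> 10  <-- first match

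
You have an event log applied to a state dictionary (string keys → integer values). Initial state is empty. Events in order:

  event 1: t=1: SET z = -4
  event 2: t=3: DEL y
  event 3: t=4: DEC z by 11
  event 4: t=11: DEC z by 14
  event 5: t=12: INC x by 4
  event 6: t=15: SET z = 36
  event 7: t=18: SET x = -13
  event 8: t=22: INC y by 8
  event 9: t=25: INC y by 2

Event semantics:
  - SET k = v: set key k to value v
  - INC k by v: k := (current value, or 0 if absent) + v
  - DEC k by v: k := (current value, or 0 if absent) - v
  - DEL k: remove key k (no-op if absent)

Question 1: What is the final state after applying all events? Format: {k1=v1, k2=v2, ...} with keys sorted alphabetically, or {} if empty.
Answer: {x=-13, y=10, z=36}

Derivation:
  after event 1 (t=1: SET z = -4): {z=-4}
  after event 2 (t=3: DEL y): {z=-4}
  after event 3 (t=4: DEC z by 11): {z=-15}
  after event 4 (t=11: DEC z by 14): {z=-29}
  after event 5 (t=12: INC x by 4): {x=4, z=-29}
  after event 6 (t=15: SET z = 36): {x=4, z=36}
  after event 7 (t=18: SET x = -13): {x=-13, z=36}
  after event 8 (t=22: INC y by 8): {x=-13, y=8, z=36}
  after event 9 (t=25: INC y by 2): {x=-13, y=10, z=36}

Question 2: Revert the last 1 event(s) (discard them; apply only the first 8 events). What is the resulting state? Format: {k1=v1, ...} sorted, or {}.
Keep first 8 events (discard last 1):
  after event 1 (t=1: SET z = -4): {z=-4}
  after event 2 (t=3: DEL y): {z=-4}
  after event 3 (t=4: DEC z by 11): {z=-15}
  after event 4 (t=11: DEC z by 14): {z=-29}
  after event 5 (t=12: INC x by 4): {x=4, z=-29}
  after event 6 (t=15: SET z = 36): {x=4, z=36}
  after event 7 (t=18: SET x = -13): {x=-13, z=36}
  after event 8 (t=22: INC y by 8): {x=-13, y=8, z=36}

Answer: {x=-13, y=8, z=36}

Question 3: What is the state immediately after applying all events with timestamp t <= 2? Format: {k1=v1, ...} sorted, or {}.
Answer: {z=-4}

Derivation:
Apply events with t <= 2 (1 events):
  after event 1 (t=1: SET z = -4): {z=-4}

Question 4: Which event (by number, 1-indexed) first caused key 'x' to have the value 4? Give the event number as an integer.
Answer: 5

Derivation:
Looking for first event where x becomes 4:
  event 5: x (absent) -> 4  <-- first match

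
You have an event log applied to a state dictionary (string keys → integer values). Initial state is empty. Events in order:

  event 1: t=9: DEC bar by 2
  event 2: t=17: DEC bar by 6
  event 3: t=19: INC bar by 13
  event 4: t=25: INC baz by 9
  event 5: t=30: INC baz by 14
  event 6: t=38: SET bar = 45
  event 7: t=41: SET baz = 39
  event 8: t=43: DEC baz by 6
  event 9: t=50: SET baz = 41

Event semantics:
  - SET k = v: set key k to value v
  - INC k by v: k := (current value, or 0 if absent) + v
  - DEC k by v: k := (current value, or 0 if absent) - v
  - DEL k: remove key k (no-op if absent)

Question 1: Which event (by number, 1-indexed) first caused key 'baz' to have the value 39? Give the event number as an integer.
Answer: 7

Derivation:
Looking for first event where baz becomes 39:
  event 4: baz = 9
  event 5: baz = 23
  event 6: baz = 23
  event 7: baz 23 -> 39  <-- first match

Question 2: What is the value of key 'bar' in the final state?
Answer: 45

Derivation:
Track key 'bar' through all 9 events:
  event 1 (t=9: DEC bar by 2): bar (absent) -> -2
  event 2 (t=17: DEC bar by 6): bar -2 -> -8
  event 3 (t=19: INC bar by 13): bar -8 -> 5
  event 4 (t=25: INC baz by 9): bar unchanged
  event 5 (t=30: INC baz by 14): bar unchanged
  event 6 (t=38: SET bar = 45): bar 5 -> 45
  event 7 (t=41: SET baz = 39): bar unchanged
  event 8 (t=43: DEC baz by 6): bar unchanged
  event 9 (t=50: SET baz = 41): bar unchanged
Final: bar = 45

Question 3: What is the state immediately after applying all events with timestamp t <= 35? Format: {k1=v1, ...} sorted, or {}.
Answer: {bar=5, baz=23}

Derivation:
Apply events with t <= 35 (5 events):
  after event 1 (t=9: DEC bar by 2): {bar=-2}
  after event 2 (t=17: DEC bar by 6): {bar=-8}
  after event 3 (t=19: INC bar by 13): {bar=5}
  after event 4 (t=25: INC baz by 9): {bar=5, baz=9}
  after event 5 (t=30: INC baz by 14): {bar=5, baz=23}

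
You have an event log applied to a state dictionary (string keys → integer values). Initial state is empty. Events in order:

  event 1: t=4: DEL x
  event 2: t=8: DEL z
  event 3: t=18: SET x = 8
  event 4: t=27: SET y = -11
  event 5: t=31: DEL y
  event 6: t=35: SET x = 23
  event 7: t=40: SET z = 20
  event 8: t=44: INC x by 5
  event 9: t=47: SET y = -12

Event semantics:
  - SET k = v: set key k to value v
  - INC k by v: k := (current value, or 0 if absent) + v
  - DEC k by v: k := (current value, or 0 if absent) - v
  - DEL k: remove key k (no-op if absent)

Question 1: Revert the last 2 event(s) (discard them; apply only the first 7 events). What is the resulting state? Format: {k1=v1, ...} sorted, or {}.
Answer: {x=23, z=20}

Derivation:
Keep first 7 events (discard last 2):
  after event 1 (t=4: DEL x): {}
  after event 2 (t=8: DEL z): {}
  after event 3 (t=18: SET x = 8): {x=8}
  after event 4 (t=27: SET y = -11): {x=8, y=-11}
  after event 5 (t=31: DEL y): {x=8}
  after event 6 (t=35: SET x = 23): {x=23}
  after event 7 (t=40: SET z = 20): {x=23, z=20}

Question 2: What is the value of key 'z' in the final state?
Answer: 20

Derivation:
Track key 'z' through all 9 events:
  event 1 (t=4: DEL x): z unchanged
  event 2 (t=8: DEL z): z (absent) -> (absent)
  event 3 (t=18: SET x = 8): z unchanged
  event 4 (t=27: SET y = -11): z unchanged
  event 5 (t=31: DEL y): z unchanged
  event 6 (t=35: SET x = 23): z unchanged
  event 7 (t=40: SET z = 20): z (absent) -> 20
  event 8 (t=44: INC x by 5): z unchanged
  event 9 (t=47: SET y = -12): z unchanged
Final: z = 20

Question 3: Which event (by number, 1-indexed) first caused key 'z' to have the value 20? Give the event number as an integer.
Looking for first event where z becomes 20:
  event 7: z (absent) -> 20  <-- first match

Answer: 7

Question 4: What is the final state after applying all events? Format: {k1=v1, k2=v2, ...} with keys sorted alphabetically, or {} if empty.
  after event 1 (t=4: DEL x): {}
  after event 2 (t=8: DEL z): {}
  after event 3 (t=18: SET x = 8): {x=8}
  after event 4 (t=27: SET y = -11): {x=8, y=-11}
  after event 5 (t=31: DEL y): {x=8}
  after event 6 (t=35: SET x = 23): {x=23}
  after event 7 (t=40: SET z = 20): {x=23, z=20}
  after event 8 (t=44: INC x by 5): {x=28, z=20}
  after event 9 (t=47: SET y = -12): {x=28, y=-12, z=20}

Answer: {x=28, y=-12, z=20}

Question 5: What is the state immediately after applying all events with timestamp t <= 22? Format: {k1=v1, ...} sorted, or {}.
Apply events with t <= 22 (3 events):
  after event 1 (t=4: DEL x): {}
  after event 2 (t=8: DEL z): {}
  after event 3 (t=18: SET x = 8): {x=8}

Answer: {x=8}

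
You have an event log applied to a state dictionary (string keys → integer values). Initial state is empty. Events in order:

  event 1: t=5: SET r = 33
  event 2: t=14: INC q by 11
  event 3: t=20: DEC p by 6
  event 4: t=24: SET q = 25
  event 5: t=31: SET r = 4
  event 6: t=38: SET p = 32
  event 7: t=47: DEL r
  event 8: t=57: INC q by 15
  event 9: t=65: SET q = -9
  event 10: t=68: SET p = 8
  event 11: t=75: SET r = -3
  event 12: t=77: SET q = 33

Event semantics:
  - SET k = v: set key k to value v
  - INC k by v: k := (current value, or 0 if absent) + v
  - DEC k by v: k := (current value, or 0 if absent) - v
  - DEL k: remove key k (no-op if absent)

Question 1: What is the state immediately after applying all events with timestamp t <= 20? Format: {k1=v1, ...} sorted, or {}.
Apply events with t <= 20 (3 events):
  after event 1 (t=5: SET r = 33): {r=33}
  after event 2 (t=14: INC q by 11): {q=11, r=33}
  after event 3 (t=20: DEC p by 6): {p=-6, q=11, r=33}

Answer: {p=-6, q=11, r=33}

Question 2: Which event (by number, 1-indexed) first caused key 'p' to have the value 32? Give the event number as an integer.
Answer: 6

Derivation:
Looking for first event where p becomes 32:
  event 3: p = -6
  event 4: p = -6
  event 5: p = -6
  event 6: p -6 -> 32  <-- first match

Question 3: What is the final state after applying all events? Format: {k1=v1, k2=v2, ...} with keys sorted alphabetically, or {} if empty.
  after event 1 (t=5: SET r = 33): {r=33}
  after event 2 (t=14: INC q by 11): {q=11, r=33}
  after event 3 (t=20: DEC p by 6): {p=-6, q=11, r=33}
  after event 4 (t=24: SET q = 25): {p=-6, q=25, r=33}
  after event 5 (t=31: SET r = 4): {p=-6, q=25, r=4}
  after event 6 (t=38: SET p = 32): {p=32, q=25, r=4}
  after event 7 (t=47: DEL r): {p=32, q=25}
  after event 8 (t=57: INC q by 15): {p=32, q=40}
  after event 9 (t=65: SET q = -9): {p=32, q=-9}
  after event 10 (t=68: SET p = 8): {p=8, q=-9}
  after event 11 (t=75: SET r = -3): {p=8, q=-9, r=-3}
  after event 12 (t=77: SET q = 33): {p=8, q=33, r=-3}

Answer: {p=8, q=33, r=-3}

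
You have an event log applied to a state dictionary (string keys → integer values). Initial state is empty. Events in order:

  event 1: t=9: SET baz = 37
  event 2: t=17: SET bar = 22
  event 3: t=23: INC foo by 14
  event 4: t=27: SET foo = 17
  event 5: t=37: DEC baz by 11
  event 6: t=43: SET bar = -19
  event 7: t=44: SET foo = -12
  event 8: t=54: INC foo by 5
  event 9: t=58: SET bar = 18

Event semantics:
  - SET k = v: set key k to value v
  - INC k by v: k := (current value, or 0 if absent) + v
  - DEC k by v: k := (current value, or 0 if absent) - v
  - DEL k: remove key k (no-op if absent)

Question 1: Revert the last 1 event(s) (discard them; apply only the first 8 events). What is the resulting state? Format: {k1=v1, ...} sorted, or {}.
Keep first 8 events (discard last 1):
  after event 1 (t=9: SET baz = 37): {baz=37}
  after event 2 (t=17: SET bar = 22): {bar=22, baz=37}
  after event 3 (t=23: INC foo by 14): {bar=22, baz=37, foo=14}
  after event 4 (t=27: SET foo = 17): {bar=22, baz=37, foo=17}
  after event 5 (t=37: DEC baz by 11): {bar=22, baz=26, foo=17}
  after event 6 (t=43: SET bar = -19): {bar=-19, baz=26, foo=17}
  after event 7 (t=44: SET foo = -12): {bar=-19, baz=26, foo=-12}
  after event 8 (t=54: INC foo by 5): {bar=-19, baz=26, foo=-7}

Answer: {bar=-19, baz=26, foo=-7}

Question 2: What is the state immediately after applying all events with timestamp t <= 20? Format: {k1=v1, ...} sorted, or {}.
Apply events with t <= 20 (2 events):
  after event 1 (t=9: SET baz = 37): {baz=37}
  after event 2 (t=17: SET bar = 22): {bar=22, baz=37}

Answer: {bar=22, baz=37}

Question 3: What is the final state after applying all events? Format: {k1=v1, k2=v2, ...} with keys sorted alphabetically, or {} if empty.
Answer: {bar=18, baz=26, foo=-7}

Derivation:
  after event 1 (t=9: SET baz = 37): {baz=37}
  after event 2 (t=17: SET bar = 22): {bar=22, baz=37}
  after event 3 (t=23: INC foo by 14): {bar=22, baz=37, foo=14}
  after event 4 (t=27: SET foo = 17): {bar=22, baz=37, foo=17}
  after event 5 (t=37: DEC baz by 11): {bar=22, baz=26, foo=17}
  after event 6 (t=43: SET bar = -19): {bar=-19, baz=26, foo=17}
  after event 7 (t=44: SET foo = -12): {bar=-19, baz=26, foo=-12}
  after event 8 (t=54: INC foo by 5): {bar=-19, baz=26, foo=-7}
  after event 9 (t=58: SET bar = 18): {bar=18, baz=26, foo=-7}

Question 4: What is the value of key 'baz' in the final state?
Track key 'baz' through all 9 events:
  event 1 (t=9: SET baz = 37): baz (absent) -> 37
  event 2 (t=17: SET bar = 22): baz unchanged
  event 3 (t=23: INC foo by 14): baz unchanged
  event 4 (t=27: SET foo = 17): baz unchanged
  event 5 (t=37: DEC baz by 11): baz 37 -> 26
  event 6 (t=43: SET bar = -19): baz unchanged
  event 7 (t=44: SET foo = -12): baz unchanged
  event 8 (t=54: INC foo by 5): baz unchanged
  event 9 (t=58: SET bar = 18): baz unchanged
Final: baz = 26

Answer: 26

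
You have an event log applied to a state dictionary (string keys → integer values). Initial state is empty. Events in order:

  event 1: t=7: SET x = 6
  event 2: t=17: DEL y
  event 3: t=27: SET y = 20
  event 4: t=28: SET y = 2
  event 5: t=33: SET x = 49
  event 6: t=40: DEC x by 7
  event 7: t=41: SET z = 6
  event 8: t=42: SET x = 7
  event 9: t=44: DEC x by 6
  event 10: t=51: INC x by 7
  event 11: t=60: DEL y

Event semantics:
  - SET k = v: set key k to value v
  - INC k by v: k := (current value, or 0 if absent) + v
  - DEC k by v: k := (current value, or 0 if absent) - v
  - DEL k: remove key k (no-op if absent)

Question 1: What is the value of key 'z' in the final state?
Track key 'z' through all 11 events:
  event 1 (t=7: SET x = 6): z unchanged
  event 2 (t=17: DEL y): z unchanged
  event 3 (t=27: SET y = 20): z unchanged
  event 4 (t=28: SET y = 2): z unchanged
  event 5 (t=33: SET x = 49): z unchanged
  event 6 (t=40: DEC x by 7): z unchanged
  event 7 (t=41: SET z = 6): z (absent) -> 6
  event 8 (t=42: SET x = 7): z unchanged
  event 9 (t=44: DEC x by 6): z unchanged
  event 10 (t=51: INC x by 7): z unchanged
  event 11 (t=60: DEL y): z unchanged
Final: z = 6

Answer: 6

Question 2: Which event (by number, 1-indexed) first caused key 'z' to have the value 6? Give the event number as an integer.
Answer: 7

Derivation:
Looking for first event where z becomes 6:
  event 7: z (absent) -> 6  <-- first match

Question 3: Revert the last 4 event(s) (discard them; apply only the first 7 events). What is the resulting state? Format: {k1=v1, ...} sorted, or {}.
Answer: {x=42, y=2, z=6}

Derivation:
Keep first 7 events (discard last 4):
  after event 1 (t=7: SET x = 6): {x=6}
  after event 2 (t=17: DEL y): {x=6}
  after event 3 (t=27: SET y = 20): {x=6, y=20}
  after event 4 (t=28: SET y = 2): {x=6, y=2}
  after event 5 (t=33: SET x = 49): {x=49, y=2}
  after event 6 (t=40: DEC x by 7): {x=42, y=2}
  after event 7 (t=41: SET z = 6): {x=42, y=2, z=6}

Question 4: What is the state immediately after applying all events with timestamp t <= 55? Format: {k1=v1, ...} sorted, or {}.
Apply events with t <= 55 (10 events):
  after event 1 (t=7: SET x = 6): {x=6}
  after event 2 (t=17: DEL y): {x=6}
  after event 3 (t=27: SET y = 20): {x=6, y=20}
  after event 4 (t=28: SET y = 2): {x=6, y=2}
  after event 5 (t=33: SET x = 49): {x=49, y=2}
  after event 6 (t=40: DEC x by 7): {x=42, y=2}
  after event 7 (t=41: SET z = 6): {x=42, y=2, z=6}
  after event 8 (t=42: SET x = 7): {x=7, y=2, z=6}
  after event 9 (t=44: DEC x by 6): {x=1, y=2, z=6}
  after event 10 (t=51: INC x by 7): {x=8, y=2, z=6}

Answer: {x=8, y=2, z=6}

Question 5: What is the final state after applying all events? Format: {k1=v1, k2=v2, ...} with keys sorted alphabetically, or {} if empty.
Answer: {x=8, z=6}

Derivation:
  after event 1 (t=7: SET x = 6): {x=6}
  after event 2 (t=17: DEL y): {x=6}
  after event 3 (t=27: SET y = 20): {x=6, y=20}
  after event 4 (t=28: SET y = 2): {x=6, y=2}
  after event 5 (t=33: SET x = 49): {x=49, y=2}
  after event 6 (t=40: DEC x by 7): {x=42, y=2}
  after event 7 (t=41: SET z = 6): {x=42, y=2, z=6}
  after event 8 (t=42: SET x = 7): {x=7, y=2, z=6}
  after event 9 (t=44: DEC x by 6): {x=1, y=2, z=6}
  after event 10 (t=51: INC x by 7): {x=8, y=2, z=6}
  after event 11 (t=60: DEL y): {x=8, z=6}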